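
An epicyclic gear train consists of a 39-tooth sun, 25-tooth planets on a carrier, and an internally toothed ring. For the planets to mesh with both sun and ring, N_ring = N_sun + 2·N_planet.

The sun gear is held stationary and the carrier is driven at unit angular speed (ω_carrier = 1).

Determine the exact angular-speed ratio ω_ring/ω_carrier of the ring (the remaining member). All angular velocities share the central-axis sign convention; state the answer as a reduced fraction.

N_ring = 39 + 2·25 = 89
39(ω_s−ω_c) = −89(ω_r−ω_c),  ω_s=0, ω_c=1
ω_r = 1 − (39/89)(0−1) = 128/89
ω_r/ω_c = 128/89

128/89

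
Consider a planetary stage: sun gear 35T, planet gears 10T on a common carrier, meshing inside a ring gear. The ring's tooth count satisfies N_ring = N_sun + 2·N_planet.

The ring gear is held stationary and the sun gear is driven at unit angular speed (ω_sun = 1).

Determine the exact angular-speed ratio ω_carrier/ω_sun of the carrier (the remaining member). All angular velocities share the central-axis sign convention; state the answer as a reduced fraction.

7/18

N_ring = 35 + 2·10 = 55
35(ω_s−ω_c) = −55(ω_r−ω_c),  ω_r=0, ω_s=1
35(1−ω_c) = −55(0−ω_c)  ⇒  90ω_c = 35  ⇒  ω_c = 7/18
ω_c/ω_s = 7/18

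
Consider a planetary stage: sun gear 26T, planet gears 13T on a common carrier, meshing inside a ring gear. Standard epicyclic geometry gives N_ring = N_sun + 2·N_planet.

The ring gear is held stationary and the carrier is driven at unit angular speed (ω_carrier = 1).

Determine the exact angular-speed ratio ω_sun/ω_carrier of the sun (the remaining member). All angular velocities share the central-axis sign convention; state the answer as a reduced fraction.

N_ring = 26 + 2·13 = 52
26(ω_s−ω_c) = −52(ω_r−ω_c),  ω_r=0, ω_c=1
ω_s = 1 − (52/26)(0−1) = 3
ω_s/ω_c = 3

3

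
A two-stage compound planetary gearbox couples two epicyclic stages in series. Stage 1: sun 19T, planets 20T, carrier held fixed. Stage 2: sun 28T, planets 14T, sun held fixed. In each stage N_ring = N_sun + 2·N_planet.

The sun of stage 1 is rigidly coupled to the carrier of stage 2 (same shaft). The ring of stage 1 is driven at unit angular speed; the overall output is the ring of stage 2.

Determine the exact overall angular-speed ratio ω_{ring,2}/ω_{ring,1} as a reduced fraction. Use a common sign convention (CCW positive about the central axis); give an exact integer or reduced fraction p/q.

Stage 1: N_ring = 19 + 2·20 = 59
Stage 1: 19(ω_s−ω_c) = −59(ω_r−ω_c),  ω_c=0, ω_r=1
Stage 1: ω_s = 0 − (59/19)(1−0) = -59/19
  ⇒ ω_s¹/ω_r¹ = -59/19
Stage 2: N_ring = 28 + 2·14 = 56
Stage 2: 28(ω_s−ω_c) = −56(ω_r−ω_c),  ω_s=0, ω_c=1
Stage 2: ω_r = 1 − (28/56)(0−1) = 3/2
  ⇒ ω_r²/ω_c² = 3/2
Coupling ω_c² = ω_s¹ ⇒ overall = -59/19 × 3/2 = -177/38

-177/38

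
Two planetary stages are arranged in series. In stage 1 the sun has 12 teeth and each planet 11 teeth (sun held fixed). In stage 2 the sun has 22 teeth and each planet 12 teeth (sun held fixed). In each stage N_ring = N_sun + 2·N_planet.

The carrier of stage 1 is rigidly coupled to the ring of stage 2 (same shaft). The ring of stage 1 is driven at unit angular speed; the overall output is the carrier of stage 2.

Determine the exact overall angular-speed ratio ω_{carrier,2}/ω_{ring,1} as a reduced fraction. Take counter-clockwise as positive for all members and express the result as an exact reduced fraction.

1/2

Stage 1: N_ring = 12 + 2·11 = 34
Stage 1: 12(ω_s−ω_c) = −34(ω_r−ω_c),  ω_s=0, ω_r=1
Stage 1: 12(0−ω_c) = −34(1−ω_c)  ⇒  46ω_c = 34  ⇒  ω_c = 17/23
  ⇒ ω_c¹/ω_r¹ = 17/23
Stage 2: N_ring = 22 + 2·12 = 46
Stage 2: 22(ω_s−ω_c) = −46(ω_r−ω_c),  ω_s=0, ω_r=1
Stage 2: 22(0−ω_c) = −46(1−ω_c)  ⇒  68ω_c = 46  ⇒  ω_c = 23/34
  ⇒ ω_c²/ω_r² = 23/34
Coupling ω_r² = ω_c¹ ⇒ overall = 17/23 × 23/34 = 1/2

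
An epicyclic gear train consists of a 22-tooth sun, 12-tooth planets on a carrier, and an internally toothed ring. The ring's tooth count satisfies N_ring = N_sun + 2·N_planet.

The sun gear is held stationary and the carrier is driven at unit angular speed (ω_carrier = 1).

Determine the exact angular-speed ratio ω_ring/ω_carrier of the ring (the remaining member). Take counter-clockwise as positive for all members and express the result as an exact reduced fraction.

N_ring = 22 + 2·12 = 46
22(ω_s−ω_c) = −46(ω_r−ω_c),  ω_s=0, ω_c=1
ω_r = 1 − (22/46)(0−1) = 34/23
ω_r/ω_c = 34/23

34/23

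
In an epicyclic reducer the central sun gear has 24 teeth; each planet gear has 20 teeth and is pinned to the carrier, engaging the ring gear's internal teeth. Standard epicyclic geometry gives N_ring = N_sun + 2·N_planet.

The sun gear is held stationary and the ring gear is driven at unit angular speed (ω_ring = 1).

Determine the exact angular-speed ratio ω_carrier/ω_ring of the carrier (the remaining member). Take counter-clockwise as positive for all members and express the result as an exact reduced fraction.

8/11

N_ring = 24 + 2·20 = 64
24(ω_s−ω_c) = −64(ω_r−ω_c),  ω_s=0, ω_r=1
24(0−ω_c) = −64(1−ω_c)  ⇒  88ω_c = 64  ⇒  ω_c = 8/11
ω_c/ω_r = 8/11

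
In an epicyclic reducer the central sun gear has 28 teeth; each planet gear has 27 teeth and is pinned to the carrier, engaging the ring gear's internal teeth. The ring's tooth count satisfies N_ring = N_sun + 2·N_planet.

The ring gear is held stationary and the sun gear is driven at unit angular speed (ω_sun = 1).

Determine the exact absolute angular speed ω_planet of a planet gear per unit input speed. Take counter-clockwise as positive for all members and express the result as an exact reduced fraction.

N_ring = 28 + 2·27 = 82
28(ω_s−ω_c) = −82(ω_r−ω_c),  ω_r=0, ω_s=1
28(1−ω_c) = −82(0−ω_c)  ⇒  110ω_c = 28  ⇒  ω_c = 14/55
sun–planet: 28·(1−14/55) = −27·(ω_p−ω_c)  ⇒  ω_p−ω_c = −(28/27)·(41/55) = -1148/1485
ω_p = 14/55 − 1148/1485 = -14/27

-14/27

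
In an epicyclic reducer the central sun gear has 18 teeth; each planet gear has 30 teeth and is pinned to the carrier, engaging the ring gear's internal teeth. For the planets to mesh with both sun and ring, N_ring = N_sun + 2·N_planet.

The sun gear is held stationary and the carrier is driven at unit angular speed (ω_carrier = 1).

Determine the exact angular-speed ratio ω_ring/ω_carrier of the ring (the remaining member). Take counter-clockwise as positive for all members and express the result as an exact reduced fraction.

N_ring = 18 + 2·30 = 78
18(ω_s−ω_c) = −78(ω_r−ω_c),  ω_s=0, ω_c=1
ω_r = 1 − (18/78)(0−1) = 16/13
ω_r/ω_c = 16/13

16/13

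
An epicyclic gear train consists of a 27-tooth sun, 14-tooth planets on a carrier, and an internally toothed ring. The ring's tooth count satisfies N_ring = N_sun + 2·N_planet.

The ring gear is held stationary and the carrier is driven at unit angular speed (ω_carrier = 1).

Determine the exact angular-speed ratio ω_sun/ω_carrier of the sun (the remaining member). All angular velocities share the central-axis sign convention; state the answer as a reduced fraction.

N_ring = 27 + 2·14 = 55
27(ω_s−ω_c) = −55(ω_r−ω_c),  ω_r=0, ω_c=1
ω_s = 1 − (55/27)(0−1) = 82/27
ω_s/ω_c = 82/27

82/27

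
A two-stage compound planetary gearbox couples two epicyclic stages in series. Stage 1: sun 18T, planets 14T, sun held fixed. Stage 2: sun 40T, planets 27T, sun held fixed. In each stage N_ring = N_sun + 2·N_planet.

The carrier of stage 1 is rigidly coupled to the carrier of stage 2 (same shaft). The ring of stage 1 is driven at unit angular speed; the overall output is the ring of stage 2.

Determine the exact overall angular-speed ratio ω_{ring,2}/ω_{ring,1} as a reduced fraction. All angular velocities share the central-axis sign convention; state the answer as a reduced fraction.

Stage 1: N_ring = 18 + 2·14 = 46
Stage 1: 18(ω_s−ω_c) = −46(ω_r−ω_c),  ω_s=0, ω_r=1
Stage 1: 18(0−ω_c) = −46(1−ω_c)  ⇒  64ω_c = 46  ⇒  ω_c = 23/32
  ⇒ ω_c¹/ω_r¹ = 23/32
Stage 2: N_ring = 40 + 2·27 = 94
Stage 2: 40(ω_s−ω_c) = −94(ω_r−ω_c),  ω_s=0, ω_c=1
Stage 2: ω_r = 1 − (40/94)(0−1) = 67/47
  ⇒ ω_r²/ω_c² = 67/47
Coupling ω_c² = ω_c¹ ⇒ overall = 23/32 × 67/47 = 1541/1504

1541/1504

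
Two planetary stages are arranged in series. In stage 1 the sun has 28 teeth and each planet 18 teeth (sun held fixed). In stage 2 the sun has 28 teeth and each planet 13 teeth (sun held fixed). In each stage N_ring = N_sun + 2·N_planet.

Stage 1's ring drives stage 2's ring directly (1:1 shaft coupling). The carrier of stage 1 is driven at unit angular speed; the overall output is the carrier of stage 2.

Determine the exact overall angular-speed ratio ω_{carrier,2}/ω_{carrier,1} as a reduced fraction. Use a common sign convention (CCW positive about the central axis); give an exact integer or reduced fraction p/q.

Stage 1: N_ring = 28 + 2·18 = 64
Stage 1: 28(ω_s−ω_c) = −64(ω_r−ω_c),  ω_s=0, ω_c=1
Stage 1: ω_r = 1 − (28/64)(0−1) = 23/16
  ⇒ ω_r¹/ω_c¹ = 23/16
Stage 2: N_ring = 28 + 2·13 = 54
Stage 2: 28(ω_s−ω_c) = −54(ω_r−ω_c),  ω_s=0, ω_r=1
Stage 2: 28(0−ω_c) = −54(1−ω_c)  ⇒  82ω_c = 54  ⇒  ω_c = 27/41
  ⇒ ω_c²/ω_r² = 27/41
Coupling ω_r² = ω_r¹ ⇒ overall = 23/16 × 27/41 = 621/656

621/656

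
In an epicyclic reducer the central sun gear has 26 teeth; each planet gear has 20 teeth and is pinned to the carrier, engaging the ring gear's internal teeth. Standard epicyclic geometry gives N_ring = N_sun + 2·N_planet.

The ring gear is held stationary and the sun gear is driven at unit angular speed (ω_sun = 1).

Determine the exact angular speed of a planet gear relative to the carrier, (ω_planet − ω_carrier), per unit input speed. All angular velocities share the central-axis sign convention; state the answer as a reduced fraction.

-429/460

N_ring = 26 + 2·20 = 66
26(ω_s−ω_c) = −66(ω_r−ω_c),  ω_r=0, ω_s=1
26(1−ω_c) = −66(0−ω_c)  ⇒  92ω_c = 26  ⇒  ω_c = 13/46
sun–planet: 26·(1−13/46) = −20·(ω_p−ω_c)  ⇒  ω_p−ω_c = −(26/20)·(33/46) = -429/460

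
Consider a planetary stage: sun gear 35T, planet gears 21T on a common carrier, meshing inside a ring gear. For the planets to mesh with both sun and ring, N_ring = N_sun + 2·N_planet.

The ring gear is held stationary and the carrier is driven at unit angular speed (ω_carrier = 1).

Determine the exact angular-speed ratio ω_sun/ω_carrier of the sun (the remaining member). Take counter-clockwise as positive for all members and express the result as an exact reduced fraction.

N_ring = 35 + 2·21 = 77
35(ω_s−ω_c) = −77(ω_r−ω_c),  ω_r=0, ω_c=1
ω_s = 1 − (77/35)(0−1) = 16/5
ω_s/ω_c = 16/5

16/5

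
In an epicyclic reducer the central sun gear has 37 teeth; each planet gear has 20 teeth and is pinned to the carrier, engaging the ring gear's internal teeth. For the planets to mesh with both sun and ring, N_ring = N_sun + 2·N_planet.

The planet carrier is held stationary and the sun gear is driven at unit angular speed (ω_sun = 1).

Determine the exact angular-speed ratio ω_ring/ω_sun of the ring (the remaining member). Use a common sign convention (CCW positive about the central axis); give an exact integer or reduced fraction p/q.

N_ring = 37 + 2·20 = 77
37(ω_s−ω_c) = −77(ω_r−ω_c),  ω_c=0, ω_s=1
ω_r = 0 − (37/77)(1−0) = -37/77
ω_r/ω_s = -37/77

-37/77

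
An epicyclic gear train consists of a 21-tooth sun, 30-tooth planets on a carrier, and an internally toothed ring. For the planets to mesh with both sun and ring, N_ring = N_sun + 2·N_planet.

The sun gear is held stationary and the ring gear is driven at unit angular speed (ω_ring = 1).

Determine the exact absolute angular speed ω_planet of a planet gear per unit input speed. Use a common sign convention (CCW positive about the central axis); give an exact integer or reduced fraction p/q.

N_ring = 21 + 2·30 = 81
21(ω_s−ω_c) = −81(ω_r−ω_c),  ω_s=0, ω_r=1
21(0−ω_c) = −81(1−ω_c)  ⇒  102ω_c = 81  ⇒  ω_c = 27/34
sun–planet: 21·(0−27/34) = −30·(ω_p−ω_c)  ⇒  ω_p−ω_c = −(21/30)·(-27/34) = 189/340
ω_p = 27/34 + 189/340 = 27/20

27/20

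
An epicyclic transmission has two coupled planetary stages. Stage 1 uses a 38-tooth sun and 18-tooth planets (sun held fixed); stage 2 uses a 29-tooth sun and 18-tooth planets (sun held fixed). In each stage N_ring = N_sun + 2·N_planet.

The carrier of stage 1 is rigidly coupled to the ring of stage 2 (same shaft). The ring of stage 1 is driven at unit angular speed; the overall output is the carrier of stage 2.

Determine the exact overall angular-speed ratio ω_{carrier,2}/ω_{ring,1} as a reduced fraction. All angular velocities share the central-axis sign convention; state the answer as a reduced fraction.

Stage 1: N_ring = 38 + 2·18 = 74
Stage 1: 38(ω_s−ω_c) = −74(ω_r−ω_c),  ω_s=0, ω_r=1
Stage 1: 38(0−ω_c) = −74(1−ω_c)  ⇒  112ω_c = 74  ⇒  ω_c = 37/56
  ⇒ ω_c¹/ω_r¹ = 37/56
Stage 2: N_ring = 29 + 2·18 = 65
Stage 2: 29(ω_s−ω_c) = −65(ω_r−ω_c),  ω_s=0, ω_r=1
Stage 2: 29(0−ω_c) = −65(1−ω_c)  ⇒  94ω_c = 65  ⇒  ω_c = 65/94
  ⇒ ω_c²/ω_r² = 65/94
Coupling ω_r² = ω_c¹ ⇒ overall = 37/56 × 65/94 = 2405/5264

2405/5264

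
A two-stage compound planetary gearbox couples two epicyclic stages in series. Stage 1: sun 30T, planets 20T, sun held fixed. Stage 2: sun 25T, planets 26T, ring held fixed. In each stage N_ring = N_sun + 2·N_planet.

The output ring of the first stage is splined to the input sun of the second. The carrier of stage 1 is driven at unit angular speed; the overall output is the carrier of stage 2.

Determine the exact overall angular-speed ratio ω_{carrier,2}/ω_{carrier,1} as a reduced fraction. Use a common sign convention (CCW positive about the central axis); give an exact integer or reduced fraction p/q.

Stage 1: N_ring = 30 + 2·20 = 70
Stage 1: 30(ω_s−ω_c) = −70(ω_r−ω_c),  ω_s=0, ω_c=1
Stage 1: ω_r = 1 − (30/70)(0−1) = 10/7
  ⇒ ω_r¹/ω_c¹ = 10/7
Stage 2: N_ring = 25 + 2·26 = 77
Stage 2: 25(ω_s−ω_c) = −77(ω_r−ω_c),  ω_r=0, ω_s=1
Stage 2: 25(1−ω_c) = −77(0−ω_c)  ⇒  102ω_c = 25  ⇒  ω_c = 25/102
  ⇒ ω_c²/ω_s² = 25/102
Coupling ω_s² = ω_r¹ ⇒ overall = 10/7 × 25/102 = 125/357

125/357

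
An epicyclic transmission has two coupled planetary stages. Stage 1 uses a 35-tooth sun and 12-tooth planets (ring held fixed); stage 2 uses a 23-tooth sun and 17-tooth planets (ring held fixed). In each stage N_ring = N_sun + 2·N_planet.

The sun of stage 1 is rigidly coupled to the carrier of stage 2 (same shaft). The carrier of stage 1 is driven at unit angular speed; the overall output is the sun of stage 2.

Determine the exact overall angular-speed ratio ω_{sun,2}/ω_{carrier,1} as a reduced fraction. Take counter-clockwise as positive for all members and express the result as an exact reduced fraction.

Stage 1: N_ring = 35 + 2·12 = 59
Stage 1: 35(ω_s−ω_c) = −59(ω_r−ω_c),  ω_r=0, ω_c=1
Stage 1: ω_s = 1 − (59/35)(0−1) = 94/35
  ⇒ ω_s¹/ω_c¹ = 94/35
Stage 2: N_ring = 23 + 2·17 = 57
Stage 2: 23(ω_s−ω_c) = −57(ω_r−ω_c),  ω_r=0, ω_c=1
Stage 2: ω_s = 1 − (57/23)(0−1) = 80/23
  ⇒ ω_s²/ω_c² = 80/23
Coupling ω_c² = ω_s¹ ⇒ overall = 94/35 × 80/23 = 1504/161

1504/161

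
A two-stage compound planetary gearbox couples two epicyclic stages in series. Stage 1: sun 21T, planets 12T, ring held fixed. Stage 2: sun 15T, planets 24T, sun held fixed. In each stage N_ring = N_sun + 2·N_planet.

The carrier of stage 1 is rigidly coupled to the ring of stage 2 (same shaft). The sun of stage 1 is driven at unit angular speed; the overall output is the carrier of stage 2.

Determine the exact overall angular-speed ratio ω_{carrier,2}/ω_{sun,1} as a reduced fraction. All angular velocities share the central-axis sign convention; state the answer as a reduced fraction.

147/572

Stage 1: N_ring = 21 + 2·12 = 45
Stage 1: 21(ω_s−ω_c) = −45(ω_r−ω_c),  ω_r=0, ω_s=1
Stage 1: 21(1−ω_c) = −45(0−ω_c)  ⇒  66ω_c = 21  ⇒  ω_c = 7/22
  ⇒ ω_c¹/ω_s¹ = 7/22
Stage 2: N_ring = 15 + 2·24 = 63
Stage 2: 15(ω_s−ω_c) = −63(ω_r−ω_c),  ω_s=0, ω_r=1
Stage 2: 15(0−ω_c) = −63(1−ω_c)  ⇒  78ω_c = 63  ⇒  ω_c = 21/26
  ⇒ ω_c²/ω_r² = 21/26
Coupling ω_r² = ω_c¹ ⇒ overall = 7/22 × 21/26 = 147/572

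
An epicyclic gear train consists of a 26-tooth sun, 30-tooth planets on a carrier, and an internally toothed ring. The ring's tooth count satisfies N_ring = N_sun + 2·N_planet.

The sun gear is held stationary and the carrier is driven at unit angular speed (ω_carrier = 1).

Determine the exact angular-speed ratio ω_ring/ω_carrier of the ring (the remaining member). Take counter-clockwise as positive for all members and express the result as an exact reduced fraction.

N_ring = 26 + 2·30 = 86
26(ω_s−ω_c) = −86(ω_r−ω_c),  ω_s=0, ω_c=1
ω_r = 1 − (26/86)(0−1) = 56/43
ω_r/ω_c = 56/43

56/43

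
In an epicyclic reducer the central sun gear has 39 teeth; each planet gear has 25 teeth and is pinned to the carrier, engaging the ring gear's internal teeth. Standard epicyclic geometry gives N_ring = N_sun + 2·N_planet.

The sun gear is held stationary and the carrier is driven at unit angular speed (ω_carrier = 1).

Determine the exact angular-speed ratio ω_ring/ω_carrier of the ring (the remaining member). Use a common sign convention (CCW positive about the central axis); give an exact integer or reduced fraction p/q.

128/89

N_ring = 39 + 2·25 = 89
39(ω_s−ω_c) = −89(ω_r−ω_c),  ω_s=0, ω_c=1
ω_r = 1 − (39/89)(0−1) = 128/89
ω_r/ω_c = 128/89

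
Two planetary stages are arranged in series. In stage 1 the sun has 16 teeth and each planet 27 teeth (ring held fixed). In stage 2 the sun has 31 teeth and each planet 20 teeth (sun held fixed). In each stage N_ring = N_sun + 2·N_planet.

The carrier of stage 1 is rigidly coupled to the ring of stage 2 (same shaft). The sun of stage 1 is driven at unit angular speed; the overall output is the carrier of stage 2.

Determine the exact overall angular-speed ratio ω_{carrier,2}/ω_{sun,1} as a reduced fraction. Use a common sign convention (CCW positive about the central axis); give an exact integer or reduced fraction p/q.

Stage 1: N_ring = 16 + 2·27 = 70
Stage 1: 16(ω_s−ω_c) = −70(ω_r−ω_c),  ω_r=0, ω_s=1
Stage 1: 16(1−ω_c) = −70(0−ω_c)  ⇒  86ω_c = 16  ⇒  ω_c = 8/43
  ⇒ ω_c¹/ω_s¹ = 8/43
Stage 2: N_ring = 31 + 2·20 = 71
Stage 2: 31(ω_s−ω_c) = −71(ω_r−ω_c),  ω_s=0, ω_r=1
Stage 2: 31(0−ω_c) = −71(1−ω_c)  ⇒  102ω_c = 71  ⇒  ω_c = 71/102
  ⇒ ω_c²/ω_r² = 71/102
Coupling ω_r² = ω_c¹ ⇒ overall = 8/43 × 71/102 = 284/2193

284/2193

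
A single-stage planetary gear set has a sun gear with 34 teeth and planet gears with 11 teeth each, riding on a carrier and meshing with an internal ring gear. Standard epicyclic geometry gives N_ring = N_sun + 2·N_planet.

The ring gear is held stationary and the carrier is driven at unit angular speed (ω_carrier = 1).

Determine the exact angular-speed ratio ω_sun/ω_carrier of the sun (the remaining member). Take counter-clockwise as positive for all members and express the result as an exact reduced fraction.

N_ring = 34 + 2·11 = 56
34(ω_s−ω_c) = −56(ω_r−ω_c),  ω_r=0, ω_c=1
ω_s = 1 − (56/34)(0−1) = 45/17
ω_s/ω_c = 45/17

45/17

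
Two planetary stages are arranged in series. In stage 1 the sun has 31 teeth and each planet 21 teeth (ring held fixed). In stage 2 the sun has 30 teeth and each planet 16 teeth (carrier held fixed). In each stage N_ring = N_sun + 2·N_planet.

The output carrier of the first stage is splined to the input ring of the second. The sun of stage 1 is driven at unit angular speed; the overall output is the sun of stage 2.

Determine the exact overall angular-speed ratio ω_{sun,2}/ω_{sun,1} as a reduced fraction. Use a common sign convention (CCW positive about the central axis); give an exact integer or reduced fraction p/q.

-961/1560

Stage 1: N_ring = 31 + 2·21 = 73
Stage 1: 31(ω_s−ω_c) = −73(ω_r−ω_c),  ω_r=0, ω_s=1
Stage 1: 31(1−ω_c) = −73(0−ω_c)  ⇒  104ω_c = 31  ⇒  ω_c = 31/104
  ⇒ ω_c¹/ω_s¹ = 31/104
Stage 2: N_ring = 30 + 2·16 = 62
Stage 2: 30(ω_s−ω_c) = −62(ω_r−ω_c),  ω_c=0, ω_r=1
Stage 2: ω_s = 0 − (62/30)(1−0) = -31/15
  ⇒ ω_s²/ω_r² = -31/15
Coupling ω_r² = ω_c¹ ⇒ overall = 31/104 × -31/15 = -961/1560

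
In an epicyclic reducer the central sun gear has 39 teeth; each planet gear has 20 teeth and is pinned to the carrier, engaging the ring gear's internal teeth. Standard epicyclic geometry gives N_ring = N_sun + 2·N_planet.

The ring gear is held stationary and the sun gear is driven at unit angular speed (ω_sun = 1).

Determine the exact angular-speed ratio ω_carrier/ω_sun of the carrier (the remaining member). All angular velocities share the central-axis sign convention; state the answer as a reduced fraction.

N_ring = 39 + 2·20 = 79
39(ω_s−ω_c) = −79(ω_r−ω_c),  ω_r=0, ω_s=1
39(1−ω_c) = −79(0−ω_c)  ⇒  118ω_c = 39  ⇒  ω_c = 39/118
ω_c/ω_s = 39/118

39/118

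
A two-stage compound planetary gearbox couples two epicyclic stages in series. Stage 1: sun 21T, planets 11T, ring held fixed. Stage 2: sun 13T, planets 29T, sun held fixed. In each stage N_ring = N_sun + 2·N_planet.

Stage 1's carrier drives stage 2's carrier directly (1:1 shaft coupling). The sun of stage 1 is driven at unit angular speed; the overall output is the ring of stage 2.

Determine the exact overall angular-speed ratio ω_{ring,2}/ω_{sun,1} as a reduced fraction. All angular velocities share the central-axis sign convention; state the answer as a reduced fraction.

441/1136

Stage 1: N_ring = 21 + 2·11 = 43
Stage 1: 21(ω_s−ω_c) = −43(ω_r−ω_c),  ω_r=0, ω_s=1
Stage 1: 21(1−ω_c) = −43(0−ω_c)  ⇒  64ω_c = 21  ⇒  ω_c = 21/64
  ⇒ ω_c¹/ω_s¹ = 21/64
Stage 2: N_ring = 13 + 2·29 = 71
Stage 2: 13(ω_s−ω_c) = −71(ω_r−ω_c),  ω_s=0, ω_c=1
Stage 2: ω_r = 1 − (13/71)(0−1) = 84/71
  ⇒ ω_r²/ω_c² = 84/71
Coupling ω_c² = ω_c¹ ⇒ overall = 21/64 × 84/71 = 441/1136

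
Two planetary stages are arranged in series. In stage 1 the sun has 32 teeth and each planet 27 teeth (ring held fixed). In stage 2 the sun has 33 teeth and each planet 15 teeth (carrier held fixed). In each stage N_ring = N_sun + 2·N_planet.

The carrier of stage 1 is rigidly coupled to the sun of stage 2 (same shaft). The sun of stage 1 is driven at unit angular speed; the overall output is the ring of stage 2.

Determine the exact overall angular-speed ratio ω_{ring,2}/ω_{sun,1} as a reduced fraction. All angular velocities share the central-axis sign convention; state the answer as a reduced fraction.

-176/1239

Stage 1: N_ring = 32 + 2·27 = 86
Stage 1: 32(ω_s−ω_c) = −86(ω_r−ω_c),  ω_r=0, ω_s=1
Stage 1: 32(1−ω_c) = −86(0−ω_c)  ⇒  118ω_c = 32  ⇒  ω_c = 16/59
  ⇒ ω_c¹/ω_s¹ = 16/59
Stage 2: N_ring = 33 + 2·15 = 63
Stage 2: 33(ω_s−ω_c) = −63(ω_r−ω_c),  ω_c=0, ω_s=1
Stage 2: ω_r = 0 − (33/63)(1−0) = -11/21
  ⇒ ω_r²/ω_s² = -11/21
Coupling ω_s² = ω_c¹ ⇒ overall = 16/59 × -11/21 = -176/1239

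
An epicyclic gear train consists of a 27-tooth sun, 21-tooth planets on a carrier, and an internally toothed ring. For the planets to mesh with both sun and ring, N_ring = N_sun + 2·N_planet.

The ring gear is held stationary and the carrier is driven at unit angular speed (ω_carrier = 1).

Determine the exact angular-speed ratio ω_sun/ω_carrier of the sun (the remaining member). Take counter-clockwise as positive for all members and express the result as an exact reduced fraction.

32/9

N_ring = 27 + 2·21 = 69
27(ω_s−ω_c) = −69(ω_r−ω_c),  ω_r=0, ω_c=1
ω_s = 1 − (69/27)(0−1) = 32/9
ω_s/ω_c = 32/9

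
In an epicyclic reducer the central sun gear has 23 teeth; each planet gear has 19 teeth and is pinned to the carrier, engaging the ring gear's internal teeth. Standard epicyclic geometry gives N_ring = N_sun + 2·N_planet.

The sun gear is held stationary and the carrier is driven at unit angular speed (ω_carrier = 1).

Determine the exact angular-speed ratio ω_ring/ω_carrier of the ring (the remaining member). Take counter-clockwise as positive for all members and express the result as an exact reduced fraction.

N_ring = 23 + 2·19 = 61
23(ω_s−ω_c) = −61(ω_r−ω_c),  ω_s=0, ω_c=1
ω_r = 1 − (23/61)(0−1) = 84/61
ω_r/ω_c = 84/61

84/61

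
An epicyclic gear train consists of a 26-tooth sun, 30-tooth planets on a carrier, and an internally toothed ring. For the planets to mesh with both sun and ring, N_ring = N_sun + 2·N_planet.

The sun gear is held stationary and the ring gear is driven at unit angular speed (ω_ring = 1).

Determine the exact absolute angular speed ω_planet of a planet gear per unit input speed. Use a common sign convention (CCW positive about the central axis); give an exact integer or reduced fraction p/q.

43/30

N_ring = 26 + 2·30 = 86
26(ω_s−ω_c) = −86(ω_r−ω_c),  ω_s=0, ω_r=1
26(0−ω_c) = −86(1−ω_c)  ⇒  112ω_c = 86  ⇒  ω_c = 43/56
sun–planet: 26·(0−43/56) = −30·(ω_p−ω_c)  ⇒  ω_p−ω_c = −(26/30)·(-43/56) = 559/840
ω_p = 43/56 + 559/840 = 43/30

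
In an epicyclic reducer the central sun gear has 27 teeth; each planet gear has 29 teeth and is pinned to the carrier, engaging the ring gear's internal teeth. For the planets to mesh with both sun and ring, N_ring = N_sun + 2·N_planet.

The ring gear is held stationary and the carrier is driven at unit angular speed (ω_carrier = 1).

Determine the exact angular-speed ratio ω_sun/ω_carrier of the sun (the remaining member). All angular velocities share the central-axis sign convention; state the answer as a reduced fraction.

N_ring = 27 + 2·29 = 85
27(ω_s−ω_c) = −85(ω_r−ω_c),  ω_r=0, ω_c=1
ω_s = 1 − (85/27)(0−1) = 112/27
ω_s/ω_c = 112/27

112/27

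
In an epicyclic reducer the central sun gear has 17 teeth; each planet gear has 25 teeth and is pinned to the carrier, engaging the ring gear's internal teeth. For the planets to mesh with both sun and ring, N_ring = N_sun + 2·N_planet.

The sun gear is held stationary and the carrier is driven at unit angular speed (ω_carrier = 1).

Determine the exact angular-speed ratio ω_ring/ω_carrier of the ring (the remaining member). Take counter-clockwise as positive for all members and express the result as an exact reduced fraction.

N_ring = 17 + 2·25 = 67
17(ω_s−ω_c) = −67(ω_r−ω_c),  ω_s=0, ω_c=1
ω_r = 1 − (17/67)(0−1) = 84/67
ω_r/ω_c = 84/67

84/67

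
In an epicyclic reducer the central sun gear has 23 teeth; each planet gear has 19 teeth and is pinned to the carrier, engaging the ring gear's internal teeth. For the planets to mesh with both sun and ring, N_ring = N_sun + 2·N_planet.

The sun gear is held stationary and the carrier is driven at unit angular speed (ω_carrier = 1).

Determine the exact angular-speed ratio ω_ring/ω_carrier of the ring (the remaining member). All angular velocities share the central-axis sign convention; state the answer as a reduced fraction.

N_ring = 23 + 2·19 = 61
23(ω_s−ω_c) = −61(ω_r−ω_c),  ω_s=0, ω_c=1
ω_r = 1 − (23/61)(0−1) = 84/61
ω_r/ω_c = 84/61

84/61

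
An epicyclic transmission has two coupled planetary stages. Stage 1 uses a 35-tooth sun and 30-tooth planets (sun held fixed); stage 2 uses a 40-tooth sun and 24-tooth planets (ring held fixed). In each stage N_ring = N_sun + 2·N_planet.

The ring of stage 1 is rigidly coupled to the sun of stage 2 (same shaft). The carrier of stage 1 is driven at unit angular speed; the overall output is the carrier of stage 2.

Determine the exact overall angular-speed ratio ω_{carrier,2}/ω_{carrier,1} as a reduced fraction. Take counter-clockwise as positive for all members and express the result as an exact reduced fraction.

65/152

Stage 1: N_ring = 35 + 2·30 = 95
Stage 1: 35(ω_s−ω_c) = −95(ω_r−ω_c),  ω_s=0, ω_c=1
Stage 1: ω_r = 1 − (35/95)(0−1) = 26/19
  ⇒ ω_r¹/ω_c¹ = 26/19
Stage 2: N_ring = 40 + 2·24 = 88
Stage 2: 40(ω_s−ω_c) = −88(ω_r−ω_c),  ω_r=0, ω_s=1
Stage 2: 40(1−ω_c) = −88(0−ω_c)  ⇒  128ω_c = 40  ⇒  ω_c = 5/16
  ⇒ ω_c²/ω_s² = 5/16
Coupling ω_s² = ω_r¹ ⇒ overall = 26/19 × 5/16 = 65/152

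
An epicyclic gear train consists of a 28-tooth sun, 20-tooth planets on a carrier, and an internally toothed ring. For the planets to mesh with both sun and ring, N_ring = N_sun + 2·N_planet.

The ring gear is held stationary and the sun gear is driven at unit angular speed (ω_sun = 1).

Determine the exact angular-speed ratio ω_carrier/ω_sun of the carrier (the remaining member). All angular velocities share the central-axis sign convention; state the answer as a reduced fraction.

N_ring = 28 + 2·20 = 68
28(ω_s−ω_c) = −68(ω_r−ω_c),  ω_r=0, ω_s=1
28(1−ω_c) = −68(0−ω_c)  ⇒  96ω_c = 28  ⇒  ω_c = 7/24
ω_c/ω_s = 7/24

7/24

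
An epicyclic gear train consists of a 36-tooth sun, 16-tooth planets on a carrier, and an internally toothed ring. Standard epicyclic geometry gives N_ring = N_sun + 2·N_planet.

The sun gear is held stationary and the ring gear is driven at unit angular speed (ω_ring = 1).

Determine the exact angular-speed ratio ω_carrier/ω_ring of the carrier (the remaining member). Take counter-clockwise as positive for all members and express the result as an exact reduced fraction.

17/26

N_ring = 36 + 2·16 = 68
36(ω_s−ω_c) = −68(ω_r−ω_c),  ω_s=0, ω_r=1
36(0−ω_c) = −68(1−ω_c)  ⇒  104ω_c = 68  ⇒  ω_c = 17/26
ω_c/ω_r = 17/26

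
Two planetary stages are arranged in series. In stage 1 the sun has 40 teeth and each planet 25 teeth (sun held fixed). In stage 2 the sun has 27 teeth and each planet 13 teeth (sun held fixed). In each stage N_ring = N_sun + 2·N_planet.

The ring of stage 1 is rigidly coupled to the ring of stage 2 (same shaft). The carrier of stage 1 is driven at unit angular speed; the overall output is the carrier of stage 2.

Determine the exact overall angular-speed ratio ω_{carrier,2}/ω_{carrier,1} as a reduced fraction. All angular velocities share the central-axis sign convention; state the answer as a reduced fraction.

Stage 1: N_ring = 40 + 2·25 = 90
Stage 1: 40(ω_s−ω_c) = −90(ω_r−ω_c),  ω_s=0, ω_c=1
Stage 1: ω_r = 1 − (40/90)(0−1) = 13/9
  ⇒ ω_r¹/ω_c¹ = 13/9
Stage 2: N_ring = 27 + 2·13 = 53
Stage 2: 27(ω_s−ω_c) = −53(ω_r−ω_c),  ω_s=0, ω_r=1
Stage 2: 27(0−ω_c) = −53(1−ω_c)  ⇒  80ω_c = 53  ⇒  ω_c = 53/80
  ⇒ ω_c²/ω_r² = 53/80
Coupling ω_r² = ω_r¹ ⇒ overall = 13/9 × 53/80 = 689/720

689/720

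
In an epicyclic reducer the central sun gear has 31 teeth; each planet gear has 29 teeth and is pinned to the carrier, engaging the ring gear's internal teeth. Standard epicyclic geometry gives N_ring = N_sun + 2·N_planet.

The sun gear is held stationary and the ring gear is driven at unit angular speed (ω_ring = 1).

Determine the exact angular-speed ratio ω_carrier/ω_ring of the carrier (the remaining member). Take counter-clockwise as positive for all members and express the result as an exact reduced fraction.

N_ring = 31 + 2·29 = 89
31(ω_s−ω_c) = −89(ω_r−ω_c),  ω_s=0, ω_r=1
31(0−ω_c) = −89(1−ω_c)  ⇒  120ω_c = 89  ⇒  ω_c = 89/120
ω_c/ω_r = 89/120

89/120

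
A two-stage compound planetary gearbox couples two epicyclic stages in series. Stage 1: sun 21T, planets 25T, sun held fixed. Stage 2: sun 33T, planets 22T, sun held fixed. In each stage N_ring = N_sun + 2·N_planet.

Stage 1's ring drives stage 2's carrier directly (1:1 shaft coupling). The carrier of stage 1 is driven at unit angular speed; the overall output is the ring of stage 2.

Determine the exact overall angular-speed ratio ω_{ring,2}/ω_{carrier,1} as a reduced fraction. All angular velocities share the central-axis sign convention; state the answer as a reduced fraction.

920/497

Stage 1: N_ring = 21 + 2·25 = 71
Stage 1: 21(ω_s−ω_c) = −71(ω_r−ω_c),  ω_s=0, ω_c=1
Stage 1: ω_r = 1 − (21/71)(0−1) = 92/71
  ⇒ ω_r¹/ω_c¹ = 92/71
Stage 2: N_ring = 33 + 2·22 = 77
Stage 2: 33(ω_s−ω_c) = −77(ω_r−ω_c),  ω_s=0, ω_c=1
Stage 2: ω_r = 1 − (33/77)(0−1) = 10/7
  ⇒ ω_r²/ω_c² = 10/7
Coupling ω_c² = ω_r¹ ⇒ overall = 92/71 × 10/7 = 920/497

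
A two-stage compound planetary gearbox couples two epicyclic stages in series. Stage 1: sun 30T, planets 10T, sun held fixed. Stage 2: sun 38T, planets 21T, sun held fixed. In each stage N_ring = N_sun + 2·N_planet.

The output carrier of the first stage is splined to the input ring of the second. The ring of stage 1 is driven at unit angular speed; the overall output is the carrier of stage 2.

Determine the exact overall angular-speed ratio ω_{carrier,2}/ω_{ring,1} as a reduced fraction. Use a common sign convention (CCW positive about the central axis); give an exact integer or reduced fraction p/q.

Stage 1: N_ring = 30 + 2·10 = 50
Stage 1: 30(ω_s−ω_c) = −50(ω_r−ω_c),  ω_s=0, ω_r=1
Stage 1: 30(0−ω_c) = −50(1−ω_c)  ⇒  80ω_c = 50  ⇒  ω_c = 5/8
  ⇒ ω_c¹/ω_r¹ = 5/8
Stage 2: N_ring = 38 + 2·21 = 80
Stage 2: 38(ω_s−ω_c) = −80(ω_r−ω_c),  ω_s=0, ω_r=1
Stage 2: 38(0−ω_c) = −80(1−ω_c)  ⇒  118ω_c = 80  ⇒  ω_c = 40/59
  ⇒ ω_c²/ω_r² = 40/59
Coupling ω_r² = ω_c¹ ⇒ overall = 5/8 × 40/59 = 25/59

25/59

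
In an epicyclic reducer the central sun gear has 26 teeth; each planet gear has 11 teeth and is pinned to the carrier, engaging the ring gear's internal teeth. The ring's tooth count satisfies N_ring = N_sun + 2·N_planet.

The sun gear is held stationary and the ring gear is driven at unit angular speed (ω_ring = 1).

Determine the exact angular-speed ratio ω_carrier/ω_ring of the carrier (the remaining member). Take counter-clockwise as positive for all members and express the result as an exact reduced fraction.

N_ring = 26 + 2·11 = 48
26(ω_s−ω_c) = −48(ω_r−ω_c),  ω_s=0, ω_r=1
26(0−ω_c) = −48(1−ω_c)  ⇒  74ω_c = 48  ⇒  ω_c = 24/37
ω_c/ω_r = 24/37

24/37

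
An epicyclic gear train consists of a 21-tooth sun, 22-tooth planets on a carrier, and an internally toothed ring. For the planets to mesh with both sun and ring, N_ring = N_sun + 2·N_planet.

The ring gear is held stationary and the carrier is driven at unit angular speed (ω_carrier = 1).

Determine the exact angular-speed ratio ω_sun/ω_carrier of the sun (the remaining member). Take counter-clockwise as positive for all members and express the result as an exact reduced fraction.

N_ring = 21 + 2·22 = 65
21(ω_s−ω_c) = −65(ω_r−ω_c),  ω_r=0, ω_c=1
ω_s = 1 − (65/21)(0−1) = 86/21
ω_s/ω_c = 86/21

86/21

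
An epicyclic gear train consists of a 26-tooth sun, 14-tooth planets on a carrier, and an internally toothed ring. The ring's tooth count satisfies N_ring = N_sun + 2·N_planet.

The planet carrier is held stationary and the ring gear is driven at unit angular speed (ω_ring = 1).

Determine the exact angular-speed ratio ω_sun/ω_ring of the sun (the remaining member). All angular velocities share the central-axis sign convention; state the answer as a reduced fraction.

-27/13

N_ring = 26 + 2·14 = 54
26(ω_s−ω_c) = −54(ω_r−ω_c),  ω_c=0, ω_r=1
ω_s = 0 − (54/26)(1−0) = -27/13
ω_s/ω_r = -27/13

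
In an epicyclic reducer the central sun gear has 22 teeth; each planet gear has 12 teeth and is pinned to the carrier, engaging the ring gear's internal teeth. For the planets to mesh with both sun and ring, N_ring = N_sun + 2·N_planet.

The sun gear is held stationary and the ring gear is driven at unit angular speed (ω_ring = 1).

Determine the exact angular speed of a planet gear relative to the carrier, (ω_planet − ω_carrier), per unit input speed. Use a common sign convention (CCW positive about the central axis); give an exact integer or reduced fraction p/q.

N_ring = 22 + 2·12 = 46
22(ω_s−ω_c) = −46(ω_r−ω_c),  ω_s=0, ω_r=1
22(0−ω_c) = −46(1−ω_c)  ⇒  68ω_c = 46  ⇒  ω_c = 23/34
sun–planet: 22·(0−23/34) = −12·(ω_p−ω_c)  ⇒  ω_p−ω_c = −(22/12)·(-23/34) = 253/204

253/204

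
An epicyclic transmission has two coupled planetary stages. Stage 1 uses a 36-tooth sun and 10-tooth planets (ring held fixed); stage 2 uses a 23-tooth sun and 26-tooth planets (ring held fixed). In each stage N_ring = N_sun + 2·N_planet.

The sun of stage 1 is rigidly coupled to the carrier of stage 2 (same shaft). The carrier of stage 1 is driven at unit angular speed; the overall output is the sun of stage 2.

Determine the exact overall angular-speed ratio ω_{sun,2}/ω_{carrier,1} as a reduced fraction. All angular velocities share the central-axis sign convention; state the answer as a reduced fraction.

98/9

Stage 1: N_ring = 36 + 2·10 = 56
Stage 1: 36(ω_s−ω_c) = −56(ω_r−ω_c),  ω_r=0, ω_c=1
Stage 1: ω_s = 1 − (56/36)(0−1) = 23/9
  ⇒ ω_s¹/ω_c¹ = 23/9
Stage 2: N_ring = 23 + 2·26 = 75
Stage 2: 23(ω_s−ω_c) = −75(ω_r−ω_c),  ω_r=0, ω_c=1
Stage 2: ω_s = 1 − (75/23)(0−1) = 98/23
  ⇒ ω_s²/ω_c² = 98/23
Coupling ω_c² = ω_s¹ ⇒ overall = 23/9 × 98/23 = 98/9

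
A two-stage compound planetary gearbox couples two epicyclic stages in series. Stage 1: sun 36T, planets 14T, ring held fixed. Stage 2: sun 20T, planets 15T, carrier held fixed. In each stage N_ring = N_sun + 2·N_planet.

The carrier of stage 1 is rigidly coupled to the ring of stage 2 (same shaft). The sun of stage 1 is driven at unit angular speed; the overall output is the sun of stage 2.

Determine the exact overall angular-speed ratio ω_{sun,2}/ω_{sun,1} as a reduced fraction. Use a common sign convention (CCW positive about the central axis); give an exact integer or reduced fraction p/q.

Stage 1: N_ring = 36 + 2·14 = 64
Stage 1: 36(ω_s−ω_c) = −64(ω_r−ω_c),  ω_r=0, ω_s=1
Stage 1: 36(1−ω_c) = −64(0−ω_c)  ⇒  100ω_c = 36  ⇒  ω_c = 9/25
  ⇒ ω_c¹/ω_s¹ = 9/25
Stage 2: N_ring = 20 + 2·15 = 50
Stage 2: 20(ω_s−ω_c) = −50(ω_r−ω_c),  ω_c=0, ω_r=1
Stage 2: ω_s = 0 − (50/20)(1−0) = -5/2
  ⇒ ω_s²/ω_r² = -5/2
Coupling ω_r² = ω_c¹ ⇒ overall = 9/25 × -5/2 = -9/10

-9/10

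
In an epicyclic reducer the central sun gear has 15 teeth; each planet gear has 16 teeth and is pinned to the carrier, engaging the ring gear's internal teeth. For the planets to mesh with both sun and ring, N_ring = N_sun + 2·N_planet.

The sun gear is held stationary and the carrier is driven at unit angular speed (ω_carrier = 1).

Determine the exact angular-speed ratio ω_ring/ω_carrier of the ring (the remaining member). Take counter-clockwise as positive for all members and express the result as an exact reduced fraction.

N_ring = 15 + 2·16 = 47
15(ω_s−ω_c) = −47(ω_r−ω_c),  ω_s=0, ω_c=1
ω_r = 1 − (15/47)(0−1) = 62/47
ω_r/ω_c = 62/47

62/47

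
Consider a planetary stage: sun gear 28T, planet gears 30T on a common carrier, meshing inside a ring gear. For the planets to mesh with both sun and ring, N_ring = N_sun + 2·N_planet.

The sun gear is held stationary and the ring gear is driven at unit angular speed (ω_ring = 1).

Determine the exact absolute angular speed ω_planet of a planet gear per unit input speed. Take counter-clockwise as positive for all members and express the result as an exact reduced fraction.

22/15

N_ring = 28 + 2·30 = 88
28(ω_s−ω_c) = −88(ω_r−ω_c),  ω_s=0, ω_r=1
28(0−ω_c) = −88(1−ω_c)  ⇒  116ω_c = 88  ⇒  ω_c = 22/29
sun–planet: 28·(0−22/29) = −30·(ω_p−ω_c)  ⇒  ω_p−ω_c = −(28/30)·(-22/29) = 308/435
ω_p = 22/29 + 308/435 = 22/15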